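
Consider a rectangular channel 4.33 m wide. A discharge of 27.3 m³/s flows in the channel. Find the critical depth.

y_c = 1.59 m

For a rectangular channel, critical depth y_c = (q²/g)^(1/3) where q = Q/b = 27.3/4.33 = 6.305 m²/s.
So y_c = (6.305²/9.81)^(1/3) = 1.59 m.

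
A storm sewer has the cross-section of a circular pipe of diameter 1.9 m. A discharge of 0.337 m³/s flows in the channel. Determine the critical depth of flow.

y_c = 0.272 m

At critical depth, Q² T / (g A³) = 1, i.e. A³/T = Q²/g = 0.337²/9.81 = 0.01158.
Try y = 0.337 m: A³/T = 0.02702 — over.
Try y = 0.193 m: A³/T = 0.002999 — short.
Try y = 0.272 m: A³/T = 0.01163 — matches.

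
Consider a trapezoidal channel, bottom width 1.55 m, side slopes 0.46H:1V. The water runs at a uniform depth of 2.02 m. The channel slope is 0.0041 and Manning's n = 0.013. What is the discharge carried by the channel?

With bottom width b = 1.55 m and side slope z = 0.46: A = (b + zy)y = (1.55 + 0.46×2.02)×2.02 = 5.008 m²; P = b + 2y√(1+z²) = 1.55 + 2×2.02×1.101 = 5.997 m.
Hydraulic radius R = A/P = 5.008/5.997 = 0.8351 m.
Manning's equation: Q = (1/n) A R^(2/3) S^(1/2) = (1/0.013) × 5.008 × 0.8351^(2/3) × 0.0041^(1/2) = 21.9 m³/s.

Q = 21.9 m³/s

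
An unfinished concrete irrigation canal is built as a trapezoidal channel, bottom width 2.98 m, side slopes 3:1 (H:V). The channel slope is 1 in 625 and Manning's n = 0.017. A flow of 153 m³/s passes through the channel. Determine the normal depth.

y_n = 3.36 m

Manning's equation rearranged: A R^(2/3) = nQ / (1·√S) = 0.017 × 153 / (√0.0016) = 65.02.
Trying y = 3.78 m: A R^(2/3) = 86.3 — over.
Trying y = 3.36 m: A R^(2/3) = 65.2 — matches.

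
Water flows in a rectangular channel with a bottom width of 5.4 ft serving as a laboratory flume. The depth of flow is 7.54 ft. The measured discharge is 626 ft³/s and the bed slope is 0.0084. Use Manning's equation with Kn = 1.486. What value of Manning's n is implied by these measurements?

n = 0.014

Flow area A = b·y = 5.4 × 7.54 = 40.72 ft². Wetted perimeter P = b + 2y = 5.4 + 2×7.54 = 20.48 ft.
Hydraulic radius R = A/P = 40.72/20.48 = 1.988 ft.
Rearranging Manning's equation: n = (1.486/Q) A R^(2/3) S^(1/2) = (1.486/626) × 40.72 × 1.988^(2/3) × √0.0084 = 0.014.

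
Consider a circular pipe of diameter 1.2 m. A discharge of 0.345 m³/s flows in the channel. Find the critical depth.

y_c = 0.312 m

At critical depth, Q² T / (g A³) = 1, i.e. A³/T = Q²/g = 0.345²/9.81 = 0.01213.
At y = 0.384 m: A³/T = 0.02713 — high.
At y = 0.215 m: A³/T = 0.002825 — low.
At y = 0.312 m: A³/T = 0.01212 — close enough.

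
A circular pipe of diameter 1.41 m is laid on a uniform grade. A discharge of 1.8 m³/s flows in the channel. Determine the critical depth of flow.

y_c = 0.701 m

At critical depth, Q² T / (g A³) = 1, i.e. A³/T = Q²/g = 1.8²/9.81 = 0.3303.
Try y = 0.518 m: A³/T = 0.1035 — too small.
Try y = 0.796 m: A³/T = 0.5366 — too large.
Try y = 0.701 m: A³/T = 0.3302 — close enough.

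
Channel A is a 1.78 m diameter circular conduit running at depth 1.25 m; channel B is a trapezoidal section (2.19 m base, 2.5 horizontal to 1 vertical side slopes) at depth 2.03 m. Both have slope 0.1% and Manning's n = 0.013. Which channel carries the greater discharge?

channel B

Channel A: For a circular section of diameter D = 1.78 m at depth y = 1.25 m, the central angle is θ = 2 arccos(1 − 2y/D) = 3.974 rad. Then A = (D²/8)(θ − sin θ) = 1.867 m² and P = Dθ/2 = 3.537 m. Hydraulic radius R = A/P = 1.867/3.537 = 0.5278 m. Q_A = (1/0.013)·1.867·0.5278^(2/3)·√0.001 = 2.966 m³/s.
Channel B: With bottom width b = 2.19 m and side slope z = 2.5: A = (b + zy)y = (2.19 + 2.5×2.03)×2.03 = 14.75 m²; P = b + 2y√(1+z²) = 2.19 + 2×2.03×2.693 = 13.12 m. Hydraulic radius R = A/P = 14.75/13.12 = 1.124 m. Q_B = (1/0.013)·14.75·1.124^(2/3)·√0.001 = 38.78 m³/s.
Q_A = 2.966 m³/s vs Q_B = 38.78 m³/s, so channel B carries more.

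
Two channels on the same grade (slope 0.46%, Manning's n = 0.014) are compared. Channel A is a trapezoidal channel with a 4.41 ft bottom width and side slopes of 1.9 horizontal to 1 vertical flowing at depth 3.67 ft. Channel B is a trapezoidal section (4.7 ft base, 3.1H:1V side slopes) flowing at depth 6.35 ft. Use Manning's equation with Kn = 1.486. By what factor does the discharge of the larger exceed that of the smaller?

Channel A: With bottom width b = 4.41 ft and side slope z = 1.9: A = (b + zy)y = (4.41 + 1.9×3.67)×3.67 = 41.78 ft²; P = b + 2y√(1+z²) = 4.41 + 2×3.67×2.147 = 20.17 ft. Hydraulic radius R = A/P = 41.78/20.17 = 2.071 ft. Q_A = (1.486/0.014)·41.78·2.071^(2/3)·√0.0046 = 488.7 ft³/s.
Channel B: With bottom width b = 4.7 ft and side slope z = 3.1: A = (b + zy)y = (4.7 + 3.1×6.35)×6.35 = 154.8 ft²; P = b + 2y√(1+z²) = 4.7 + 2×6.35×3.257 = 46.07 ft. Hydraulic radius R = A/P = 154.8/46.07 = 3.361 ft. Q_B = (1.486/0.014)·154.8·3.361^(2/3)·√0.0046 = 2501 ft³/s.
The larger discharge is 2501 ft³/s and the smaller is 488.7 ft³/s; the ratio is 5.12.

5.12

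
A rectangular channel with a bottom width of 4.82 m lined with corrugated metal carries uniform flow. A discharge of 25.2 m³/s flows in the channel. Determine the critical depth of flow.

y_c = 1.41 m

For a rectangular channel, critical depth y_c = (q²/g)^(1/3) where q = Q/b = 25.2/4.82 = 5.228 m²/s.
So y_c = (5.228²/9.81)^(1/3) = 1.41 m.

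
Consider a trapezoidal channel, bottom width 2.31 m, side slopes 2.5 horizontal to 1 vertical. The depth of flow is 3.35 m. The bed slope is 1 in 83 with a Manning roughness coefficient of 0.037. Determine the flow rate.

With bottom width b = 2.31 m and side slope z = 2.5: A = (b + zy)y = (2.31 + 2.5×3.35)×3.35 = 35.79 m²; P = b + 2y√(1+z²) = 2.31 + 2×3.35×2.693 = 20.35 m.
Hydraulic radius R = A/P = 35.79/20.35 = 1.759 m.
Manning's equation: Q = (1/n) A R^(2/3) S^(1/2) = (1/0.037) × 35.79 × 1.759^(2/3) × 0.01205^(1/2) = 155 m³/s.

Q = 155 m³/s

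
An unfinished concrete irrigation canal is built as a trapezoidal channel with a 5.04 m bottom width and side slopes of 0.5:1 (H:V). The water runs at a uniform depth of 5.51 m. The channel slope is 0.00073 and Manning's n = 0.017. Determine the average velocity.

With bottom width b = 5.04 m and side slope z = 0.5: A = (b + zy)y = (5.04 + 0.5×5.51)×5.51 = 42.95 m²; P = b + 2y√(1+z²) = 5.04 + 2×5.51×1.118 = 17.36 m.
Hydraulic radius R = A/P = 42.95/17.36 = 2.474 m.
From Manning's equation, V = (1/n) R^(2/3) S^(1/2) = (1/0.017) × 2.474^(2/3) × 0.00073^(1/2) = 2.91 m/s.

V = 2.91 m/s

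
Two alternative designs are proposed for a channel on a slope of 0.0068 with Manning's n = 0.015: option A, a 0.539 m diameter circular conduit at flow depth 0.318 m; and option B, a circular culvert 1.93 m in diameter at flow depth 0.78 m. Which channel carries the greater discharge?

channel B

Channel A: For a circular section of diameter D = 0.539 m at depth y = 0.318 m, the central angle is θ = 2 arccos(1 − 2y/D) = 3.503 rad. Then A = (D²/8)(θ − sin θ) = 0.1401 m² and P = Dθ/2 = 0.9442 m. Hydraulic radius R = A/P = 0.1401/0.9442 = 0.1484 m. Q_A = (1/0.015)·0.1401·0.1484^(2/3)·√0.0068 = 0.2158 m³/s.
Channel B: For a circular section of diameter D = 1.93 m at depth y = 0.78 m, the central angle is θ = 2 arccos(1 − 2y/D) = 2.756 rad. Then A = (D²/8)(θ − sin θ) = 1.108 m² and P = Dθ/2 = 2.659 m. Hydraulic radius R = A/P = 1.108/2.659 = 0.4166 m. Q_B = (1/0.015)·1.108·0.4166^(2/3)·√0.0068 = 3.397 m³/s.
Q_A = 0.2158 m³/s vs Q_B = 3.397 m³/s, so channel B carries more.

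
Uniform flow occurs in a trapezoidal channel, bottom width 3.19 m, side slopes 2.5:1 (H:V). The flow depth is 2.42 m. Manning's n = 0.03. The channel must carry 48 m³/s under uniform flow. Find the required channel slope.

With bottom width b = 3.19 m and side slope z = 2.5: A = (b + zy)y = (3.19 + 2.5×2.42)×2.42 = 22.36 m²; P = b + 2y√(1+z²) = 3.19 + 2×2.42×2.693 = 16.22 m.
Hydraulic radius R = A/P = 22.36/16.22 = 1.378 m.
From Manning's equation, S = [nQ / (1 A R^(2/3))]² = [0.03 × 48 / (1 × 22.36 × 1.378^(2/3))]² = 0.0027.

S = 0.0027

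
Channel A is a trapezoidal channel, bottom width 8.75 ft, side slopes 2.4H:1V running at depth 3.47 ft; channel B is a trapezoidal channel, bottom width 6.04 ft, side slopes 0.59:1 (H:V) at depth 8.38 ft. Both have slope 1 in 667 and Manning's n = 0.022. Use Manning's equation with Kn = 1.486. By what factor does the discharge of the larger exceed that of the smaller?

Channel A: With bottom width b = 8.75 ft and side slope z = 2.4: A = (b + zy)y = (8.75 + 2.4×3.47)×3.47 = 59.26 ft²; P = b + 2y√(1+z²) = 8.75 + 2×3.47×2.6 = 26.79 ft. Hydraulic radius R = A/P = 59.26/26.79 = 2.212 ft. Q_A = (1.486/0.022)·59.26·2.212^(2/3)·√0.001499 = 263.1 ft³/s.
Channel B: With bottom width b = 6.04 ft and side slope z = 0.59: A = (b + zy)y = (6.04 + 0.59×8.38)×8.38 = 92.05 ft²; P = b + 2y√(1+z²) = 6.04 + 2×8.38×1.161 = 25.5 ft. Hydraulic radius R = A/P = 92.05/25.5 = 3.61 ft. Q_B = (1.486/0.022)·92.05·3.61^(2/3)·√0.001499 = 566.5 ft³/s.
The larger discharge is 566.5 ft³/s and the smaller is 263.1 ft³/s; the ratio is 2.15.

2.15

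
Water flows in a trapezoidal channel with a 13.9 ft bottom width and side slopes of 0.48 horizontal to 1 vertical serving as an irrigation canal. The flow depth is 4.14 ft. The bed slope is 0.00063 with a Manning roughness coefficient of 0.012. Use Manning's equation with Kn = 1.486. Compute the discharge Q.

With bottom width b = 13.9 ft and side slope z = 0.48: A = (b + zy)y = (13.9 + 0.48×4.14)×4.14 = 65.77 ft²; P = b + 2y√(1+z²) = 13.9 + 2×4.14×1.109 = 23.08 ft.
Hydraulic radius R = A/P = 65.77/23.08 = 2.849 ft.
Manning's equation: Q = (1.486/n) A R^(2/3) S^(1/2) = (1.486/0.012) × 65.77 × 2.849^(2/3) × 0.00063^(1/2) = 411 ft³/s.

Q = 411 ft³/s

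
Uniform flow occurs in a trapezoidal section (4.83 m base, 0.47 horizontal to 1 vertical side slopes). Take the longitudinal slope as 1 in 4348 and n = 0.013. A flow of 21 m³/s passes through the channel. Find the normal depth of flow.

Manning's equation rearranged: A R^(2/3) = nQ / (1·√S) = 0.013 × 21 / (√0.00023) = 18.
At y = 1.7 m: A R^(2/3) = 10.29 — low.
At y = 2.4 m: A R^(2/3) = 17.99 — matches.

y_n = 2.4 m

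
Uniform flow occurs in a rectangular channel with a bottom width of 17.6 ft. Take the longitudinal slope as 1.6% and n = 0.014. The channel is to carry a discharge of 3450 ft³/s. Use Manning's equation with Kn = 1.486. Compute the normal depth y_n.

y_n = 6.18 ft

Manning's equation rearranged: A R^(2/3) = nQ / (1.486·√S) = 0.014 × 3450 / (1.486 × √0.016) = 257.
At y = 5.1 ft: A R^(2/3) = 196.1 — low.
At y = 7.38 ft: A R^(2/3) = 328.1 — high.
At y = 6.18 ft: A R^(2/3) = 256.9 — close enough.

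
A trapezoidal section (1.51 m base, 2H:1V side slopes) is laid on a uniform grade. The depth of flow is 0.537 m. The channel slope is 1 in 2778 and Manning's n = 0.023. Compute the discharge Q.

With bottom width b = 1.51 m and side slope z = 2: A = (b + zy)y = (1.51 + 2×0.537)×0.537 = 1.388 m²; P = b + 2y√(1+z²) = 1.51 + 2×0.537×2.236 = 3.912 m.
Hydraulic radius R = A/P = 1.388/3.912 = 0.3547 m.
Manning's equation: Q = (1/n) A R^(2/3) S^(1/2) = (1/0.023) × 1.388 × 0.3547^(2/3) × 0.00036^(1/2) = 0.574 m³/s.

Q = 0.574 m³/s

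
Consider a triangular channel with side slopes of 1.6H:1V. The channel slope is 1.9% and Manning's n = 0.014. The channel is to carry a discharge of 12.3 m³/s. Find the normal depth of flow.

y_n = 1.13 m

Manning's equation rearranged: A R^(2/3) = nQ / (1·√S) = 0.014 × 12.3 / (√0.019) = 1.249.
Trying y = 1.01 m: A R^(2/3) = 0.9273 — low.
Trying y = 1.32 m: A R^(2/3) = 1.893 — high.
Trying y = 1.13 m: A R^(2/3) = 1.251 — close enough.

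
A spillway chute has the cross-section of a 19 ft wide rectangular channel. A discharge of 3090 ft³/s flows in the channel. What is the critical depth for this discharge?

y_c = 9.37 ft

For a rectangular channel, critical depth y_c = (q²/g)^(1/3) where q = Q/b = 3090/19 = 162.6 ft²/s.
So y_c = (162.6²/32.2)^(1/3) = 9.37 ft.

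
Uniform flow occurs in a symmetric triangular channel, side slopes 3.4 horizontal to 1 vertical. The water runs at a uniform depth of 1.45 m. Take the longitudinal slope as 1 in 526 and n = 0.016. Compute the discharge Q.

Q = 15.3 m³/s

For a triangular section with side slope z = 3.4: A = zy² = 3.4×1.45² = 7.148 m²; P = 2y√(1+z²) = 2×1.45×3.544 = 10.28 m.
Hydraulic radius R = A/P = 7.148/10.28 = 0.6955 m.
Manning's equation: Q = (1/n) A R^(2/3) S^(1/2) = (1/0.016) × 7.148 × 0.6955^(2/3) × 0.001901^(1/2) = 15.3 m³/s.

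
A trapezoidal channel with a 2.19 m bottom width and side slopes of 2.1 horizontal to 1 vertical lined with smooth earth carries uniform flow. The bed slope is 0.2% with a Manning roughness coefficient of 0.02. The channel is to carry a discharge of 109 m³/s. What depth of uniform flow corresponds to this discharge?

y_n = 3.48 m

Manning's equation rearranged: A R^(2/3) = nQ / (1·√S) = 0.02 × 109 / (√0.002) = 48.75.
Trying y = 2.4 m: A R^(2/3) = 20.66 — low.
Trying y = 3.94 m: A R^(2/3) = 65.65 — high.
Trying y = 3.48 m: A R^(2/3) = 48.88 — close enough.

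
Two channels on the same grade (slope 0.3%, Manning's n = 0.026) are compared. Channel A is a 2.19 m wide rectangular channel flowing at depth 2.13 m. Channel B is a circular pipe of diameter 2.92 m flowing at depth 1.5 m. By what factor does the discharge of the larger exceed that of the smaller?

Channel A: Flow area A = b·y = 2.19 × 2.13 = 4.665 m². Wetted perimeter P = b + 2y = 2.19 + 2×2.13 = 6.45 m. Hydraulic radius R = A/P = 4.665/6.45 = 0.7232 m. Q_A = (1/0.026)·4.665·0.7232^(2/3)·√0.003 = 7.917 m³/s.
Channel B: For a circular section of diameter D = 2.92 m at depth y = 1.5 m, the central angle is θ = 2 arccos(1 − 2y/D) = 3.196 rad. Then A = (D²/8)(θ − sin θ) = 3.465 m² and P = Dθ/2 = 4.667 m. Hydraulic radius R = A/P = 3.465/4.667 = 0.7425 m. Q_B = (1/0.026)·3.465·0.7425^(2/3)·√0.003 = 5.986 m³/s.
The larger discharge is 7.917 m³/s and the smaller is 5.986 m³/s; the ratio is 1.32.

1.32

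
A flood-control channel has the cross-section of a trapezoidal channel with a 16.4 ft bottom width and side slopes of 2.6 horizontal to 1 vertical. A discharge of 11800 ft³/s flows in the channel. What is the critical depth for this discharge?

y_c = 13.8 ft

At critical depth, Q² T / (g A³) = 1, i.e. A³/T = Q²/g = 11800²/32.2 = 4324000.
At y = 16.4 ft: A³/T = 8928000 — too large.
At y = 10.5 ft: A³/T = 1361000 — too small.
At y = 13.8 ft: A³/T = 4260000 — ≈ 4324000.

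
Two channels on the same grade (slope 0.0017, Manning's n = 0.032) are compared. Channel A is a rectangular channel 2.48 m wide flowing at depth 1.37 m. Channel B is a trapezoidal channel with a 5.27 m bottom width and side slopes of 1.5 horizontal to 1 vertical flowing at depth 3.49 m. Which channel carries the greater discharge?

Channel A: Flow area A = b·y = 2.48 × 1.37 = 3.398 m². Wetted perimeter P = b + 2y = 2.48 + 2×1.37 = 5.22 m. Hydraulic radius R = A/P = 3.398/5.22 = 0.6509 m. Q_A = (1/0.032)·3.398·0.6509^(2/3)·√0.0017 = 3.288 m³/s.
Channel B: With bottom width b = 5.27 m and side slope z = 1.5: A = (b + zy)y = (5.27 + 1.5×3.49)×3.49 = 36.66 m²; P = b + 2y√(1+z²) = 5.27 + 2×3.49×1.803 = 17.85 m. Hydraulic radius R = A/P = 36.66/17.85 = 2.054 m. Q_B = (1/0.032)·36.66·2.054^(2/3)·√0.0017 = 76.32 m³/s.
Q_A = 3.288 m³/s vs Q_B = 76.32 m³/s, so channel B carries more.

channel B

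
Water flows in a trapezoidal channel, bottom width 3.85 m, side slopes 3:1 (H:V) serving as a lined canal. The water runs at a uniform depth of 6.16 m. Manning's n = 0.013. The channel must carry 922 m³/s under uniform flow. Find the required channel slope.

With bottom width b = 3.85 m and side slope z = 3: A = (b + zy)y = (3.85 + 3×6.16)×6.16 = 137.6 m²; P = b + 2y√(1+z²) = 3.85 + 2×6.16×3.162 = 42.81 m.
Hydraulic radius R = A/P = 137.6/42.81 = 3.213 m.
From Manning's equation, S = [nQ / (1 A R^(2/3))]² = [0.013 × 922 / (1 × 137.6 × 3.213^(2/3))]² = 0.0016.

S = 0.0016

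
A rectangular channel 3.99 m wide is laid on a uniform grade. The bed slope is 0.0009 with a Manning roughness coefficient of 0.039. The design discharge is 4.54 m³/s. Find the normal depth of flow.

Manning's equation rearranged: A R^(2/3) = nQ / (1·√S) = 0.039 × 4.54 / (√0.0009) = 5.902.
Try y = 1.43 m: A R^(2/3) = 5.051 — too small.
Try y = 1.92 m: A R^(2/3) = 7.55 — too large.
Try y = 1.6 m: A R^(2/3) = 5.898 — ≈ 5.902.

y_n = 1.6 m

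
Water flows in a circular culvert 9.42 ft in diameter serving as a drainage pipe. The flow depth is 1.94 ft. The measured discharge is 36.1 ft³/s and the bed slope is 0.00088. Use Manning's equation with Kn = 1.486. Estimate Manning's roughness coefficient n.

For a circular section of diameter D = 9.42 ft at depth y = 1.94 ft, the central angle is θ = 2 arccos(1 − 2y/D) = 1.884 rad. Then A = (D²/8)(θ − sin θ) = 10.35 ft² and P = Dθ/2 = 8.874 ft.
Hydraulic radius R = A/P = 10.35/8.874 = 1.166 ft.
Rearranging Manning's equation: n = (1.486/Q) A R^(2/3) S^(1/2) = (1.486/36.1) × 10.35 × 1.166^(2/3) × √0.00088 = 0.014.

n = 0.014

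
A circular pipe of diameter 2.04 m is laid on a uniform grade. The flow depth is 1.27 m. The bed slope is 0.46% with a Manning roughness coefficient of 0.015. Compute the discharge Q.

Q = 6.7 m³/s

For a circular section of diameter D = 2.04 m at depth y = 1.27 m, the central angle is θ = 2 arccos(1 − 2y/D) = 3.637 rad. Then A = (D²/8)(θ − sin θ) = 2.139 m² and P = Dθ/2 = 3.71 m.
Hydraulic radius R = A/P = 2.139/3.71 = 0.5766 m.
Manning's equation: Q = (1/n) A R^(2/3) S^(1/2) = (1/0.015) × 2.139 × 0.5766^(2/3) × 0.0046^(1/2) = 6.7 m³/s.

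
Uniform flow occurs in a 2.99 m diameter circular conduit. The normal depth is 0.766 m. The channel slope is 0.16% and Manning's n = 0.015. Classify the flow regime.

For a circular section of diameter D = 2.99 m at depth y = 0.766 m, the central angle is θ = 2 arccos(1 − 2y/D) = 2.123 rad. Then A = (D²/8)(θ − sin θ) = 1.421 m² and P = Dθ/2 = 3.174 m.
Hydraulic radius R = A/P = 1.421/3.174 = 0.4477 m.
V = (1/n) R^(2/3) √S = (1/0.015) × 0.4477^(2/3) × √0.0016 = 1.561 m/s. Hydraulic depth D_h = A/T = 1.421/2.61 = 0.5443 m.
Froude number Fr = V/√(g·D_h) = 1.561/√(9.81×0.5443) = 0.675, which is less than 1, so the flow is subcritical.

subcritical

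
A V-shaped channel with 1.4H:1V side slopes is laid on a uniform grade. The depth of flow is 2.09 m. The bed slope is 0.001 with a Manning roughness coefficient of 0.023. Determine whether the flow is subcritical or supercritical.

subcritical

For a triangular section with side slope z = 1.4: A = zy² = 1.4×2.09² = 6.115 m²; P = 2y√(1+z²) = 2×2.09×1.72 = 7.192 m.
Hydraulic radius R = A/P = 6.115/7.192 = 0.8504 m.
V = (1/n) R^(2/3) √S = (1/0.023) × 0.8504^(2/3) × √0.001 = 1.234 m/s. Hydraulic depth D_h = A/T = 6.115/5.852 = 1.045 m.
Froude number Fr = V/√(g·D_h) = 1.234/√(9.81×1.045) = 0.385, which is less than 1, so the flow is subcritical.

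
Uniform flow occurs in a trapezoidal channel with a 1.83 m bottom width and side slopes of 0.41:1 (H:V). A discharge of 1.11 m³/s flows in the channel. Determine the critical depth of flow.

At critical depth, Q² T / (g A³) = 1, i.e. A³/T = Q²/g = 1.11²/9.81 = 0.1256.
Try y = 0.279 m: A³/T = 0.07754 — short.
Try y = 0.353 m: A³/T = 0.1598 — over.
Try y = 0.326 m: A³/T = 0.1251 — ≈ 0.1256.

y_c = 0.326 m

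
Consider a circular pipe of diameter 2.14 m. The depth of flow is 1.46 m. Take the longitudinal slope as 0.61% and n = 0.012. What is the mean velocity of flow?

For a circular section of diameter D = 2.14 m at depth y = 1.46 m, the central angle is θ = 2 arccos(1 − 2y/D) = 3.888 rad. Then A = (D²/8)(θ − sin θ) = 2.614 m² and P = Dθ/2 = 4.16 m.
Hydraulic radius R = A/P = 2.614/4.16 = 0.6284 m.
From Manning's equation, V = (1/n) R^(2/3) S^(1/2) = (1/0.012) × 0.6284^(2/3) × 0.0061^(1/2) = 4.78 m/s.

V = 4.78 m/s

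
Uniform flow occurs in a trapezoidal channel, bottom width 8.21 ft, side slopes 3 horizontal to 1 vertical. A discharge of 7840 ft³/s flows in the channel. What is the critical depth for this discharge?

At critical depth, Q² T / (g A³) = 1, i.e. A³/T = Q²/g = 7840²/32.2 = 1909000.
At y = 14.8 ft: A³/T = 4866000 — too large.
At y = 9.63 ft: A³/T = 691100 — too small.
At y = 12.1 ft: A³/T = 1933000 — matches.

y_c = 12.1 ft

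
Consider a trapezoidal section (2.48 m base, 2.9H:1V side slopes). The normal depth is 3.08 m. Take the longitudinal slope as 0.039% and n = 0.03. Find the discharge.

Q = 32.2 m³/s

With bottom width b = 2.48 m and side slope z = 2.9: A = (b + zy)y = (2.48 + 2.9×3.08)×3.08 = 35.15 m²; P = b + 2y√(1+z²) = 2.48 + 2×3.08×3.068 = 21.38 m.
Hydraulic radius R = A/P = 35.15/21.38 = 1.644 m.
Manning's equation: Q = (1/n) A R^(2/3) S^(1/2) = (1/0.03) × 35.15 × 1.644^(2/3) × 0.00039^(1/2) = 32.2 m³/s.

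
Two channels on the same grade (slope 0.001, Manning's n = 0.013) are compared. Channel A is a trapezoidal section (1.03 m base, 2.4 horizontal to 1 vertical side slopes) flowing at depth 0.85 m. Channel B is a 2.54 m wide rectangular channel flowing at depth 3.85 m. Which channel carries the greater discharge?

channel B

Channel A: With bottom width b = 1.03 m and side slope z = 2.4: A = (b + zy)y = (1.03 + 2.4×0.85)×0.85 = 2.61 m²; P = b + 2y√(1+z²) = 1.03 + 2×0.85×2.6 = 5.45 m. Hydraulic radius R = A/P = 2.61/5.45 = 0.4788 m. Q_A = (1/0.013)·2.61·0.4788^(2/3)·√0.001 = 3.885 m³/s.
Channel B: Flow area A = b·y = 2.54 × 3.85 = 9.779 m². Wetted perimeter P = b + 2y = 2.54 + 2×3.85 = 10.24 m. Hydraulic radius R = A/P = 9.779/10.24 = 0.955 m. Q_B = (1/0.013)·9.779·0.955^(2/3)·√0.001 = 23.07 m³/s.
Q_A = 3.885 m³/s vs Q_B = 23.07 m³/s, so channel B carries more.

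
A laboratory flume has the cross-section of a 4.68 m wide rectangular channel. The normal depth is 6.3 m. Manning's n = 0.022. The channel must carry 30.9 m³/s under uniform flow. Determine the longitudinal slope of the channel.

Flow area A = b·y = 4.68 × 6.3 = 29.48 m². Wetted perimeter P = b + 2y = 4.68 + 2×6.3 = 17.28 m.
Hydraulic radius R = A/P = 29.48/17.28 = 1.706 m.
From Manning's equation, S = [nQ / (1 A R^(2/3))]² = [0.022 × 30.9 / (1 × 29.48 × 1.706^(2/3))]² = 0.000261.

S = 0.000261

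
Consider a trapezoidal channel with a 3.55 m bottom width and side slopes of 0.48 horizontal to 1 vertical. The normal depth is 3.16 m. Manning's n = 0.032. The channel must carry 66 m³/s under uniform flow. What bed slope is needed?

With bottom width b = 3.55 m and side slope z = 0.48: A = (b + zy)y = (3.55 + 0.48×3.16)×3.16 = 16.01 m²; P = b + 2y√(1+z²) = 3.55 + 2×3.16×1.109 = 10.56 m.
Hydraulic radius R = A/P = 16.01/10.56 = 1.516 m.
From Manning's equation, S = [nQ / (1 A R^(2/3))]² = [0.032 × 66 / (1 × 16.01 × 1.516^(2/3))]² = 0.00999.

S = 0.00999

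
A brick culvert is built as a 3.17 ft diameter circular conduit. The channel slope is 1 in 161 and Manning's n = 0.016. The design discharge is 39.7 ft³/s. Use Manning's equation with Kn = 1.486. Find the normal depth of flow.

y_n = 2.15 ft

Manning's equation rearranged: A R^(2/3) = nQ / (1.486·√S) = 0.016 × 39.7 / (1.486 × √0.006211) = 5.424.
Trying y = 1.65 ft: A R^(2/3) = 3.616 — low.
Trying y = 2.35 ft: A R^(2/3) = 6.08 — high.
Trying y = 2.15 ft: A R^(2/3) = 5.425 — ≈ 5.424.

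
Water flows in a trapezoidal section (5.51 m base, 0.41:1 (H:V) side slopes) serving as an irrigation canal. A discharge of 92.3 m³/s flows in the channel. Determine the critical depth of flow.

y_c = 2.84 m

At critical depth, Q² T / (g A³) = 1, i.e. A³/T = Q²/g = 92.3²/9.81 = 868.4.
At y = 2.35 m: A³/T = 473.4 — too small.
At y = 3.49 m: A³/T = 1698 — too large.
At y = 2.84 m: A³/T = 868.8 — matches.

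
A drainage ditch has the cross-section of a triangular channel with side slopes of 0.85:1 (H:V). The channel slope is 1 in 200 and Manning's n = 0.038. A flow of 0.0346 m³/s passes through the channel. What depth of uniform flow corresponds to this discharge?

y_n = 0.316 m

Manning's equation rearranged: A R^(2/3) = nQ / (1·√S) = 0.038 × 0.0346 / (√0.005) = 0.01859.
At y = 0.394 m: A R^(2/3) = 0.03344 — high.
At y = 0.243 m: A R^(2/3) = 0.009217 — low.
At y = 0.316 m: A R^(2/3) = 0.01857 — close enough.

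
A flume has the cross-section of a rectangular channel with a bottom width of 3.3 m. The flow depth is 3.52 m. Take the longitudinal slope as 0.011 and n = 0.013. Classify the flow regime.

Flow area A = b·y = 3.3 × 3.52 = 11.62 m². Wetted perimeter P = b + 2y = 3.3 + 2×3.52 = 10.34 m.
Hydraulic radius R = A/P = 11.62/10.34 = 1.123 m.
V = (1/n) R^(2/3) √S = (1/0.013) × 1.123^(2/3) × √0.011 = 8.719 m/s. Hydraulic depth D_h = A/T = 11.62/3.3 = 3.52 m.
Froude number Fr = V/√(g·D_h) = 8.719/√(9.81×3.52) = 1.48, which is greater than 1, so the flow is supercritical.

supercritical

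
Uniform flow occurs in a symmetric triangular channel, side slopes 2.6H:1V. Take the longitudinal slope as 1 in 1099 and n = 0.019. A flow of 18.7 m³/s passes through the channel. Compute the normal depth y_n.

Manning's equation rearranged: A R^(2/3) = nQ / (1·√S) = 0.019 × 18.7 / (√0.0009099) = 11.78.
At y = 1.69 m: A R^(2/3) = 6.339 — too small.
At y = 2.13 m: A R^(2/3) = 11.75 — matches.

y_n = 2.13 m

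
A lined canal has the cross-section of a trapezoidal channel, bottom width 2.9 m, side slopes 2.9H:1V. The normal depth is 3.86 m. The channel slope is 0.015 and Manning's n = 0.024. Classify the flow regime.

With bottom width b = 2.9 m and side slope z = 2.9: A = (b + zy)y = (2.9 + 2.9×3.86)×3.86 = 54.4 m²; P = b + 2y√(1+z²) = 2.9 + 2×3.86×3.068 = 26.58 m.
Hydraulic radius R = A/P = 54.4/26.58 = 2.047 m.
V = (1/n) R^(2/3) √S = (1/0.024) × 2.047^(2/3) × √0.015 = 8.226 m/s. Hydraulic depth D_h = A/T = 54.4/25.29 = 2.151 m.
Froude number Fr = V/√(g·D_h) = 8.226/√(9.81×2.151) = 1.79, which is greater than 1, so the flow is supercritical.

supercritical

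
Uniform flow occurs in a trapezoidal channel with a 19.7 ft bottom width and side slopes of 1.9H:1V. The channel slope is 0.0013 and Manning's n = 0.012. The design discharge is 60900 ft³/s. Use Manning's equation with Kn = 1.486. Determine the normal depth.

y_n = 29.4 ft

Manning's equation rearranged: A R^(2/3) = nQ / (1.486·√S) = 0.012 × 60900 / (1.486 × √0.0013) = 13640.
Trying y = 21.6 ft: A R^(2/3) = 6749 — short.
Trying y = 32.5 ft: A R^(2/3) = 17240 — over.
Trying y = 29.4 ft: A R^(2/3) = 13640 — close enough.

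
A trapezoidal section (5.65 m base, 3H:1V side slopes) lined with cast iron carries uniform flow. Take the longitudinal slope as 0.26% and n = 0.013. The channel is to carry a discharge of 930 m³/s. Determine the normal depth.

y_n = 5.34 m

Manning's equation rearranged: A R^(2/3) = nQ / (1·√S) = 0.013 × 930 / (√0.0026) = 237.1.
Trying y = 6.78 m: A R^(2/3) = 416.3 — over.
Trying y = 5.34 m: A R^(2/3) = 237.2 — ≈ 237.1.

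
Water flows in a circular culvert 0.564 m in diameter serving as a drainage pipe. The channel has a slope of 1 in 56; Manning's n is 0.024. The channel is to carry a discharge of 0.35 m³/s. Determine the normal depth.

y_n = 0.43 m

Manning's equation rearranged: A R^(2/3) = nQ / (1·√S) = 0.024 × 0.35 / (√0.01786) = 0.06286.
Trying y = 0.328 m: A R^(2/3) = 0.04333 — short.
Trying y = 0.525 m: A R^(2/3) = 0.07278 — over.
Trying y = 0.43 m: A R^(2/3) = 0.06288 — ≈ 0.06286.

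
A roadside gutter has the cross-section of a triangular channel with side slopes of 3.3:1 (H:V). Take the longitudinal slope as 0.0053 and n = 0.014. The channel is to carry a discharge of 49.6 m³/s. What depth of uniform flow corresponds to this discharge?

y_n = 1.79 m

Manning's equation rearranged: A R^(2/3) = nQ / (1·√S) = 0.014 × 49.6 / (√0.0053) = 9.538.
Try y = 2.27 m: A R^(2/3) = 17.97 — high.
Try y = 1.44 m: A R^(2/3) = 5.338 — low.
Try y = 1.79 m: A R^(2/3) = 9.536 — ≈ 9.538.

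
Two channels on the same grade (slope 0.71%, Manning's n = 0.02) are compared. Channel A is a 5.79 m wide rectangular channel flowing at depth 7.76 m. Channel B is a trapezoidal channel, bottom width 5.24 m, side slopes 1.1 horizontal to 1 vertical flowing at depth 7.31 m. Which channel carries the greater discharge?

Channel A: Flow area A = b·y = 5.79 × 7.76 = 44.93 m². Wetted perimeter P = b + 2y = 5.79 + 2×7.76 = 21.31 m. Hydraulic radius R = A/P = 44.93/21.31 = 2.108 m. Q_A = (1/0.02)·44.93·2.108^(2/3)·√0.0071 = 311.3 m³/s.
Channel B: With bottom width b = 5.24 m and side slope z = 1.1: A = (b + zy)y = (5.24 + 1.1×7.31)×7.31 = 97.08 m²; P = b + 2y√(1+z²) = 5.24 + 2×7.31×1.487 = 26.97 m. Hydraulic radius R = A/P = 97.08/26.97 = 3.599 m. Q_B = (1/0.02)·97.08·3.599^(2/3)·√0.0071 = 960.6 m³/s.
Q_A = 311.3 m³/s vs Q_B = 960.6 m³/s, so channel B carries more.

channel B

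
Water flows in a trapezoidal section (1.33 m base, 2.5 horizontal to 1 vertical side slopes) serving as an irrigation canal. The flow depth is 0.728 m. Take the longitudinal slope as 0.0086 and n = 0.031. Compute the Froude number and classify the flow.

subcritical

With bottom width b = 1.33 m and side slope z = 2.5: A = (b + zy)y = (1.33 + 2.5×0.728)×0.728 = 2.293 m²; P = b + 2y√(1+z²) = 1.33 + 2×0.728×2.693 = 5.25 m.
Hydraulic radius R = A/P = 2.293/5.25 = 0.4368 m.
V = (1/n) R^(2/3) √S = (1/0.031) × 0.4368^(2/3) × √0.0086 = 1.722 m/s. Hydraulic depth D_h = A/T = 2.293/4.97 = 0.4614 m.
Froude number Fr = V/√(g·D_h) = 1.722/√(9.81×0.4614) = 0.809, which is less than 1, so the flow is subcritical.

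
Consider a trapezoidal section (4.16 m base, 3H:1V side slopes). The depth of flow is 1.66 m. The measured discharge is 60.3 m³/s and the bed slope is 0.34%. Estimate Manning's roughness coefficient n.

n = 0.015

With bottom width b = 4.16 m and side slope z = 3: A = (b + zy)y = (4.16 + 3×1.66)×1.66 = 15.17 m²; P = b + 2y√(1+z²) = 4.16 + 2×1.66×3.162 = 14.66 m.
Hydraulic radius R = A/P = 15.17/14.66 = 1.035 m.
Rearranging Manning's equation: n = (1/Q) A R^(2/3) S^(1/2) = (1/60.3) × 15.17 × 1.035^(2/3) × √0.0034 = 0.015.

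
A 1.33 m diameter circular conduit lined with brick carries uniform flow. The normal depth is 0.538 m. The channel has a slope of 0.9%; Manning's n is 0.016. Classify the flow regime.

For a circular section of diameter D = 1.33 m at depth y = 0.538 m, the central angle is θ = 2 arccos(1 − 2y/D) = 2.757 rad. Then A = (D²/8)(θ − sin θ) = 0.5268 m² and P = Dθ/2 = 1.834 m.
Hydraulic radius R = A/P = 0.5268/1.834 = 0.2873 m.
V = (1/n) R^(2/3) √S = (1/0.016) × 0.2873^(2/3) × √0.009 = 2.582 m/s. Hydraulic depth D_h = A/T = 0.5268/1.306 = 0.4035 m.
Froude number Fr = V/√(g·D_h) = 2.582/√(9.81×0.4035) = 1.3, which is greater than 1, so the flow is supercritical.

supercritical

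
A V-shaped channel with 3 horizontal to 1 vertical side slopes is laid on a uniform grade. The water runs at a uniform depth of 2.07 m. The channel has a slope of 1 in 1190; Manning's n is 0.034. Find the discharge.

Q = 10.8 m³/s

For a triangular section with side slope z = 3: A = zy² = 3×2.07² = 12.85 m²; P = 2y√(1+z²) = 2×2.07×3.162 = 13.09 m.
Hydraulic radius R = A/P = 12.85/13.09 = 0.9819 m.
Manning's equation: Q = (1/n) A R^(2/3) S^(1/2) = (1/0.034) × 12.85 × 0.9819^(2/3) × 0.0008403^(1/2) = 10.8 m³/s.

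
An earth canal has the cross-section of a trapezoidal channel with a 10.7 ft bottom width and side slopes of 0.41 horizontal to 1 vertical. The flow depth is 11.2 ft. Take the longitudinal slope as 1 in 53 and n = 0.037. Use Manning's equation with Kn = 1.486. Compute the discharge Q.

Q = 2730 ft³/s

With bottom width b = 10.7 ft and side slope z = 0.41: A = (b + zy)y = (10.7 + 0.41×11.2)×11.2 = 171.3 ft²; P = b + 2y√(1+z²) = 10.7 + 2×11.2×1.081 = 34.91 ft.
Hydraulic radius R = A/P = 171.3/34.91 = 4.906 ft.
Manning's equation: Q = (1.486/n) A R^(2/3) S^(1/2) = (1.486/0.037) × 171.3 × 4.906^(2/3) × 0.01887^(1/2) = 2730 ft³/s.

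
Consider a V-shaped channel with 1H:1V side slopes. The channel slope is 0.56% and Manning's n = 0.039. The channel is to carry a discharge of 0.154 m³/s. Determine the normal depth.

y_n = 0.504 m

Manning's equation rearranged: A R^(2/3) = nQ / (1·√S) = 0.039 × 0.154 / (√0.0056) = 0.08026.
Trying y = 0.629 m: A R^(2/3) = 0.1452 — high.
Trying y = 0.504 m: A R^(2/3) = 0.08044 — matches.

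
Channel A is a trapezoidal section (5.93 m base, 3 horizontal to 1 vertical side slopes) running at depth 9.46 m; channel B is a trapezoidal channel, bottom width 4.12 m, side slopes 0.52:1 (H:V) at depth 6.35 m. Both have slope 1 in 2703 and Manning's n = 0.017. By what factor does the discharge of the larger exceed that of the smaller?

10.7

Channel A: With bottom width b = 5.93 m and side slope z = 3: A = (b + zy)y = (5.93 + 3×9.46)×9.46 = 324.6 m²; P = b + 2y√(1+z²) = 5.93 + 2×9.46×3.162 = 65.76 m. Hydraulic radius R = A/P = 324.6/65.76 = 4.936 m. Q_A = (1/0.017)·324.6·4.936^(2/3)·√0.00037 = 1065 m³/s.
Channel B: With bottom width b = 4.12 m and side slope z = 0.52: A = (b + zy)y = (4.12 + 0.52×6.35)×6.35 = 47.13 m²; P = b + 2y√(1+z²) = 4.12 + 2×6.35×1.127 = 18.43 m. Hydraulic radius R = A/P = 47.13/18.43 = 2.557 m. Q_B = (1/0.017)·47.13·2.557^(2/3)·√0.00037 = 99.7 m³/s.
The larger discharge is 1065 m³/s and the smaller is 99.7 m³/s; the ratio is 10.7.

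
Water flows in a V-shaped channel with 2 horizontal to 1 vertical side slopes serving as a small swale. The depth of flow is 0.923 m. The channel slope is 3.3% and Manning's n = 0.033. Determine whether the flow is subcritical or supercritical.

For a triangular section with side slope z = 2: A = zy² = 2×0.923² = 1.704 m²; P = 2y√(1+z²) = 2×0.923×2.236 = 4.128 m.
Hydraulic radius R = A/P = 1.704/4.128 = 0.4128 m.
V = (1/n) R^(2/3) √S = (1/0.033) × 0.4128^(2/3) × √0.033 = 3.052 m/s. Hydraulic depth D_h = A/T = 1.704/3.692 = 0.4615 m.
Froude number Fr = V/√(g·D_h) = 3.052/√(9.81×0.4615) = 1.43, which is greater than 1, so the flow is supercritical.

supercritical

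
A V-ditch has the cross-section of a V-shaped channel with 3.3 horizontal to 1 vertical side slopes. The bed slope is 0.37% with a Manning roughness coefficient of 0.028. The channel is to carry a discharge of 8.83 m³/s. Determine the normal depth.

y_n = 1.3 m

Manning's equation rearranged: A R^(2/3) = nQ / (1·√S) = 0.028 × 8.83 / (√0.0037) = 4.065.
At y = 1.65 m: A R^(2/3) = 7.675 — too large.
At y = 1.15 m: A R^(2/3) = 2.931 — too small.
At y = 1.3 m: A R^(2/3) = 4.064 — close enough.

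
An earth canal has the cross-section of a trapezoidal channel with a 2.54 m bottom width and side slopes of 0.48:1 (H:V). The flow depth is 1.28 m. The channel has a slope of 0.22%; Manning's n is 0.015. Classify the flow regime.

subcritical

With bottom width b = 2.54 m and side slope z = 0.48: A = (b + zy)y = (2.54 + 0.48×1.28)×1.28 = 4.038 m²; P = b + 2y√(1+z²) = 2.54 + 2×1.28×1.109 = 5.38 m.
Hydraulic radius R = A/P = 4.038/5.38 = 0.7505 m.
V = (1/n) R^(2/3) √S = (1/0.015) × 0.7505^(2/3) × √0.0022 = 2.582 m/s. Hydraulic depth D_h = A/T = 4.038/3.769 = 1.071 m.
Froude number Fr = V/√(g·D_h) = 2.582/√(9.81×1.071) = 0.797, which is less than 1, so the flow is subcritical.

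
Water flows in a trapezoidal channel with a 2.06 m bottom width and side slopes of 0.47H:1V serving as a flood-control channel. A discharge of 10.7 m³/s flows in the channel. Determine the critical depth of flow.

At critical depth, Q² T / (g A³) = 1, i.e. A³/T = Q²/g = 10.7²/9.81 = 11.67.
At y = 1.59 m: A³/T = 25.02 — too large.
At y = 0.906 m: A³/T = 3.923 — too small.
At y = 1.27 m: A³/T = 11.81 — close enough.

y_c = 1.27 m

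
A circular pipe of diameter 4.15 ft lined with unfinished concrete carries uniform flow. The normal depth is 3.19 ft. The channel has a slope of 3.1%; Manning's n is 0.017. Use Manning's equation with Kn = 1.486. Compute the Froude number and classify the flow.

For a circular section of diameter D = 4.15 ft at depth y = 3.19 ft, the central angle is θ = 2 arccos(1 − 2y/D) = 4.276 rad. Then A = (D²/8)(θ − sin θ) = 11.16 ft² and P = Dθ/2 = 8.873 ft.
Hydraulic radius R = A/P = 11.16/8.873 = 1.257 ft.
V = (1.486/n) R^(2/3) √S = (1.486/0.017) × 1.257^(2/3) × √0.031 = 17.93 ft/s. Hydraulic depth D_h = A/T = 11.16/3.5 = 3.188 ft.
Froude number Fr = V/√(g·D_h) = 17.93/√(32.2×3.188) = 1.77, which is greater than 1, so the flow is supercritical.

supercritical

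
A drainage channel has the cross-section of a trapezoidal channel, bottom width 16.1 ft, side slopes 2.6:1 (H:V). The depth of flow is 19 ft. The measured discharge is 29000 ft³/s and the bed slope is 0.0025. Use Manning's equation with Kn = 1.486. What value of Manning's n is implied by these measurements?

n = 0.015

With bottom width b = 16.1 ft and side slope z = 2.6: A = (b + zy)y = (16.1 + 2.6×19)×19 = 1244 ft²; P = b + 2y√(1+z²) = 16.1 + 2×19×2.786 = 122 ft.
Hydraulic radius R = A/P = 1244/122 = 10.2 ft.
Rearranging Manning's equation: n = (1.486/Q) A R^(2/3) S^(1/2) = (1.486/29000) × 1244 × 10.2^(2/3) × √0.0025 = 0.015.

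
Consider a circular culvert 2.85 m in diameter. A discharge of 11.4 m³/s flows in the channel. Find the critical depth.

y_c = 1.48 m

At critical depth, Q² T / (g A³) = 1, i.e. A³/T = Q²/g = 11.4²/9.81 = 13.25.
At y = 1.78 m: A³/T = 26.67 — too large.
At y = 1.48 m: A³/T = 13.16 — close enough.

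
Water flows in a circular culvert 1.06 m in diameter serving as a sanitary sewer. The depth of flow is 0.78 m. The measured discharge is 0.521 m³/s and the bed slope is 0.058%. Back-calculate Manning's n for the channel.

n = 0.015

For a circular section of diameter D = 1.06 m at depth y = 0.78 m, the central angle is θ = 2 arccos(1 − 2y/D) = 4.124 rad. Then A = (D²/8)(θ − sin θ) = 0.6961 m² and P = Dθ/2 = 2.186 m.
Hydraulic radius R = A/P = 0.6961/2.186 = 0.3185 m.
Rearranging Manning's equation: n = (1/Q) A R^(2/3) S^(1/2) = (1/0.521) × 0.6961 × 0.3185^(2/3) × √0.00058 = 0.015.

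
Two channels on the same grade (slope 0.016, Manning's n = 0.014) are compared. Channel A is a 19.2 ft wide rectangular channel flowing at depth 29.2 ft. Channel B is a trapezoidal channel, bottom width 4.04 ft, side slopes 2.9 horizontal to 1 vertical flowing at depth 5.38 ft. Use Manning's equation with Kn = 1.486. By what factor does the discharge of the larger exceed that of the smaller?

Channel A: Flow area A = b·y = 19.2 × 29.2 = 560.6 ft². Wetted perimeter P = b + 2y = 19.2 + 2×29.2 = 77.6 ft. Hydraulic radius R = A/P = 560.6/77.6 = 7.225 ft. Q_A = (1.486/0.014)·560.6·7.225^(2/3)·√0.016 = 28130 ft³/s.
Channel B: With bottom width b = 4.04 ft and side slope z = 2.9: A = (b + zy)y = (4.04 + 2.9×5.38)×5.38 = 105.7 ft²; P = b + 2y√(1+z²) = 4.04 + 2×5.38×3.068 = 37.05 ft. Hydraulic radius R = A/P = 105.7/37.05 = 2.852 ft. Q_B = (1.486/0.014)·105.7·2.852^(2/3)·√0.016 = 2854 ft³/s.
The larger discharge is 28130 ft³/s and the smaller is 2854 ft³/s; the ratio is 9.86.

9.86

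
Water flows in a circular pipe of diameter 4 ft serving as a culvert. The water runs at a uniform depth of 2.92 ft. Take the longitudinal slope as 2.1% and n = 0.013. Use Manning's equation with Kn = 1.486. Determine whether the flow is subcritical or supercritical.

For a circular section of diameter D = 4 ft at depth y = 2.92 ft, the central angle is θ = 2 arccos(1 − 2y/D) = 4.098 rad. Then A = (D²/8)(θ − sin θ) = 9.829 ft² and P = Dθ/2 = 8.195 ft.
Hydraulic radius R = A/P = 9.829/8.195 = 1.199 ft.
V = (1.486/n) R^(2/3) √S = (1.486/0.013) × 1.199^(2/3) × √0.021 = 18.7 ft/s. Hydraulic depth D_h = A/T = 9.829/3.552 = 2.767 ft.
Froude number Fr = V/√(g·D_h) = 18.7/√(32.2×2.767) = 1.98, which is greater than 1, so the flow is supercritical.

supercritical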